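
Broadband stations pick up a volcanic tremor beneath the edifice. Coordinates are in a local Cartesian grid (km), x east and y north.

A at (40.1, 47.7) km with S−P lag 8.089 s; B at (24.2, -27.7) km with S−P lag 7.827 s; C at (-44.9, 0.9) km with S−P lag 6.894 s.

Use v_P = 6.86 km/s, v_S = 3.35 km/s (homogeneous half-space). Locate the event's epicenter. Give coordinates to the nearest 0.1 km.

(-2.4, 16.1)

Distance from S−P lag: d = Δt · v_P v_S / (v_P − v_S) = Δt · (6.86·3.35)/(6.86−3.35) ≈ 6.5473·Δt.
So d_A = 52.96, d_B = 51.25, d_C = 45.14 km.
Circle about each station: (x − 40.1)² + (y − 47.7)² = 52.96²; (x − 24.2)² + (y + 27.7)² = 51.25²; (x + 44.9)² + (y − 0.9)² = 45.14².
Subtracting pairs of circle equations eliminates x²+y² and gives linear equations (the radical axes):
-31.8 x − 150.8 y = -2352.17
-170.0 x − 93.6 y = -1099.34
Solving the 2×2 system: x ≈ -2.4, y ≈ 16.1 km.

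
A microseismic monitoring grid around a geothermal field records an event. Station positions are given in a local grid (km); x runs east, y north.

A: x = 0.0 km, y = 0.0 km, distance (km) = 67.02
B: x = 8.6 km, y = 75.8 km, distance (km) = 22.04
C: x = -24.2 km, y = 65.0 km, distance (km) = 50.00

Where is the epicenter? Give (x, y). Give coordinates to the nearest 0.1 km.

Circle about each station: x² + y² = 67.02²; (x − 8.6)² + (y − 75.8)² = 22.04²; (x + 24.2)² + (y − 65.0)² = 50.00².
Subtracting the A equation from the B and C equations removes the quadratic terms:
17.2 x + 151.6 y = 9825.52
-48.4 x + 130.0 y = 6802.32
Solving the 2×2 system: x ≈ 25.7, y ≈ 61.9 km.

(25.7, 61.9)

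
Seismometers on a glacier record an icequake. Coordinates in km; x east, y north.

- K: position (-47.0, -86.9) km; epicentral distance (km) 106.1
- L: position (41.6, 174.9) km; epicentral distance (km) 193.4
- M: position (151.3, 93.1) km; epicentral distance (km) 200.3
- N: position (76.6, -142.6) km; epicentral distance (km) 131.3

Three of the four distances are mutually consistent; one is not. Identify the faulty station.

Solve using three stations at a time. Using K, L, N (subtract circle equations pairwise → linear system) gives (x, y) ≈ (34.0, -18.4).
Distances from that point to each station vs reported:
  K: calculated 106.1 vs reported 106.1 → residual 0.0 km
  L: calculated 193.4 vs reported 193.4 → residual 0.0 km
  M: calculated 161.8 vs reported 200.3 → residual 38.5 km
  N: calculated 131.3 vs reported 131.3 → residual 0.0 km
K, L, N are mutually consistent (residuals ≈ 0); M is off by 38.5 km.

M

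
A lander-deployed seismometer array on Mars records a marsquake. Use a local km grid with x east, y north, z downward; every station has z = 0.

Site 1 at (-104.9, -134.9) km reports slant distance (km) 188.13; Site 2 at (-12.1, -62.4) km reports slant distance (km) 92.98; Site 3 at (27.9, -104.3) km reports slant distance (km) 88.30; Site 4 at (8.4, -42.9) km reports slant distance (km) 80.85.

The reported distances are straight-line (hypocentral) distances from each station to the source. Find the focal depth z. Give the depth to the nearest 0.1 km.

Each station gives a sphere (x−x_i)² + (y−y_i)² + z² = d_i² (stations at z=0).
Subtracting the Site 1 sphere from Site 2 and Site 3: z² cancels, leaving linear equations in x and y:
185.6 x + 145.0 y = 1585.77
265.6 x + 61.2 y = 10050.89
Solving: x ≈ 50.098, y ≈ -53.189 km (keep extra digits for the depth step; rounded: 50.1, -53.2).
Then from the Site 1 sphere: z² = 188.13² − (x + 104.9)² − (y + 134.9)² with x = 50.098, y = -53.189, so z ≈ 68.497 ≈ 68.5 km.

68.5 km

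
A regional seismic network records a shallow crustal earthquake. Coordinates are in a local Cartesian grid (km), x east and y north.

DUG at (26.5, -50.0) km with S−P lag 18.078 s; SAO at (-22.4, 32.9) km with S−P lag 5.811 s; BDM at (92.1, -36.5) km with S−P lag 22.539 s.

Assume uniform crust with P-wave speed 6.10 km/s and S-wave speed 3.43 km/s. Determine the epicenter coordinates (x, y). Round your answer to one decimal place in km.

-48.8 km east, 70.0 km north

Distance from S−P lag: d = Δt · v_P v_S / (v_P − v_S) = Δt · (6.10·3.43)/(6.10−3.43) ≈ 7.8363·Δt.
So d_DUG = 141.67, d_SAO = 45.54, d_BDM = 176.62 km.
Circle about each station: (x − 26.5)² + (y + 50.0)² = 141.67²; (x + 22.4)² + (y − 32.9)² = 45.54²; (x − 92.1)² + (y + 36.5)² = 176.62².
Subtracting pairs of circle equations eliminates x²+y² and gives linear equations (the radical axes):
-97.8 x + 165.8 y = 16378.42
131.2 x + 27.0 y = -4511.83
Solving the 2×2 system: x ≈ -48.8, y ≈ 70.0 km.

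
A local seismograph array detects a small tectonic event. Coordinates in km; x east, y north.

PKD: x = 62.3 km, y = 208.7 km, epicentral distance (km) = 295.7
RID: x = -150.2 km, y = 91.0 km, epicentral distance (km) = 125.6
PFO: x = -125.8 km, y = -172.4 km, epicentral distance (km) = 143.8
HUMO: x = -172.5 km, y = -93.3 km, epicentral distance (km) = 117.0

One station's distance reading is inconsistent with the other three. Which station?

HUMO

Solve using three stations at a time. Using PKD, RID, PFO (subtract circle equations pairwise → linear system) gives (x, y) ≈ (-113.4, -29.1).
Distances from that point to each station vs reported:
  PKD: calculated 295.7 vs reported 295.7 → residual 0.0 km
  RID: calculated 125.6 vs reported 125.6 → residual 0.0 km
  PFO: calculated 143.8 vs reported 143.8 → residual 0.0 km
  HUMO: calculated 87.2 vs reported 117.0 → residual 29.8 km
PKD, RID, PFO are mutually consistent (residuals ≈ 0); HUMO is off by 29.8 km.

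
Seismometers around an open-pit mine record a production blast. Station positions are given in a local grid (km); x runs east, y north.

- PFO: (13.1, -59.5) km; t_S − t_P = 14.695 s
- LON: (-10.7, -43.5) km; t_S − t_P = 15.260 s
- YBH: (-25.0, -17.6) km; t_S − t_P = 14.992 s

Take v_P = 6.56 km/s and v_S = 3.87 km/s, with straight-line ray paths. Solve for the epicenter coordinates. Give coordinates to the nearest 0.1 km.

100.1 km east, 48.5 km north

Distance from S−P lag: d = Δt · v_P v_S / (v_P − v_S) = Δt · (6.56·3.87)/(6.56−3.87) ≈ 9.4376·Δt.
So d_PFO = 138.69, d_LON = 144.02, d_YBH = 141.49 km.
Circle about each station: (x − 13.1)² + (y + 59.5)² = 138.69²; (x + 10.7)² + (y + 43.5)² = 144.02²; (x + 25.0)² + (y + 17.6)² = 141.49².
Subtracting the PFO equation from the LON and YBH equations removes the quadratic terms:
-47.6 x + 32.0 y = -3211.96
-76.2 x + 83.8 y = -3561.60
Solving the 2×2 system: x ≈ 100.1, y ≈ 48.5 km.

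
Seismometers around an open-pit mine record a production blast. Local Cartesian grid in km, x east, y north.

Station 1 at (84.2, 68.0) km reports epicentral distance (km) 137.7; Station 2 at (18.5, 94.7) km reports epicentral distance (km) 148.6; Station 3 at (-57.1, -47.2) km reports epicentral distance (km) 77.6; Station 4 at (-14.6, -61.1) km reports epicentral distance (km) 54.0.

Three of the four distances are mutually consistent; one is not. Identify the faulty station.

Station 4

Solve using three stations at a time. Using Station 1, Station 2, Station 3 (subtract circle equations pairwise → linear system) gives (x, y) ≈ (20.2, -53.9).
Distances from that point to each station vs reported:
  Station 1: calculated 137.7 vs reported 137.7 → residual 0.0 km
  Station 2: calculated 148.6 vs reported 148.6 → residual 0.0 km
  Station 3: calculated 77.5 vs reported 77.6 → residual 0.1 km
  Station 4: calculated 35.5 vs reported 54.0 → residual 18.5 km
Station 1, Station 2, Station 3 are mutually consistent (residuals ≈ 0); Station 4 is off by 18.5 km.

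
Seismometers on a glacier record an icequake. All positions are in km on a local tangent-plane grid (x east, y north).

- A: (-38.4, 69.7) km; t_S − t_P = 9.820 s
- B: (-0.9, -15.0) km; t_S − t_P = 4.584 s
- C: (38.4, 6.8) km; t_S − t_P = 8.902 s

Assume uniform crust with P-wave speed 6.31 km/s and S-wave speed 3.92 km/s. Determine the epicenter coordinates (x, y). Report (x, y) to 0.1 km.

(-45.3, -31.7)

Distance from S−P lag: d = Δt · v_P v_S / (v_P − v_S) = Δt · (6.31·3.92)/(6.31−3.92) ≈ 10.3495·Δt.
So d_A = 101.63, d_B = 47.44, d_C = 92.13 km.
Circle about each station: (x + 38.4)² + (y − 69.7)² = 101.63²; (x + 0.9)² + (y + 15.0)² = 47.44²; (x − 38.4)² + (y − 6.8)² = 92.13².
Subtracting the A equation from the B and C equations removes the quadratic terms:
75.0 x − 169.4 y = 1971.26
153.6 x − 125.8 y = -2971.13
Solving the 2×2 system: x ≈ -45.3, y ≈ -31.7 km.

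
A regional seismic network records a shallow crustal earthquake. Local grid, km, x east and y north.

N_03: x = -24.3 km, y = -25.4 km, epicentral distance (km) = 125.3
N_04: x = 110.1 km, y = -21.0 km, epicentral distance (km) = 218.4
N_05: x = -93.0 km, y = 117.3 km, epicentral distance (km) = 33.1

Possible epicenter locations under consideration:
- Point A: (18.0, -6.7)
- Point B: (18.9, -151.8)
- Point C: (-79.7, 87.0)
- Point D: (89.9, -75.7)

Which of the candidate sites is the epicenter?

For each candidate, compare |candidate − station| to the reported distance:
Point A: residuals N_03 79.1, N_04 125.2, N_05 133.3 → max 133.3 km
Point B: residuals N_03 8.3, N_04 58.9, N_05 258.3 → max 258.3 km
Point C: residuals N_03 0.0, N_04 0.0, N_05 0.0 → max 0.0 km
Point D: residuals N_03 0.5, N_04 160.1, N_05 232.8 → max 232.8 km
Only Point C has all residuals ≈ 0.

Point C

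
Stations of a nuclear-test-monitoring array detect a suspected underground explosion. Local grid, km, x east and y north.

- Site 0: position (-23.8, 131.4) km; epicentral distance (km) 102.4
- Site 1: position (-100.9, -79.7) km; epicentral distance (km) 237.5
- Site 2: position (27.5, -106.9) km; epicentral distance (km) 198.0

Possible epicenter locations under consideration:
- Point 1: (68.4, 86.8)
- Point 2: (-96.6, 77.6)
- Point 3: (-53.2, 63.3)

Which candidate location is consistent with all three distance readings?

Point 1

For each candidate, compare |candidate − station| to the reported distance:
Point 1: residuals Site 0 0.0, Site 1 0.0, Site 2 0.0 → max 0.0 km
Point 2: residuals Site 0 11.9, Site 1 80.1, Site 2 24.4 → max 80.1 km
Point 3: residuals Site 0 28.2, Site 1 86.8, Site 2 9.6 → max 86.8 km
Only Point 1 has all residuals ≈ 0.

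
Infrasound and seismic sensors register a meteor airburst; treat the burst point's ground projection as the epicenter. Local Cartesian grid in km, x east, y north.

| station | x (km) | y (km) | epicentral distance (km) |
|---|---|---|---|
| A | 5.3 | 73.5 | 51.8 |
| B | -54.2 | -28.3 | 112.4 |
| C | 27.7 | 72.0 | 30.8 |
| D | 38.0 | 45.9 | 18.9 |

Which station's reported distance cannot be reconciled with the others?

B

Solve using three stations at a time. Using A, C, D (subtract circle equations pairwise → linear system) gives (x, y) ≈ (54.1, 56.0).
Distances from that point to each station vs reported:
  A: calculated 51.8 vs reported 51.8 → residual 0.0 km
  B: calculated 137.2 vs reported 112.4 → residual 24.8 km
  C: calculated 30.9 vs reported 30.8 → residual 0.1 km
  D: calculated 19.0 vs reported 18.9 → residual 0.1 km
A, C, D are mutually consistent (residuals ≈ 0); B is off by 24.8 km.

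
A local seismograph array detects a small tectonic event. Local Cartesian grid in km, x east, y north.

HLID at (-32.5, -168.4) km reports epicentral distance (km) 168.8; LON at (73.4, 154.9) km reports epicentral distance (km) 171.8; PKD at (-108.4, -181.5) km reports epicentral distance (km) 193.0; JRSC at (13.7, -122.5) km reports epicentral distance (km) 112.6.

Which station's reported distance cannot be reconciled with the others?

Solve using three stations at a time. Using HLID, LON, JRSC (subtract circle equations pairwise → linear system) gives (x, y) ≈ (28.0, -10.8).
Distances from that point to each station vs reported:
  HLID: calculated 168.8 vs reported 168.8 → residual 0.0 km
  LON: calculated 171.8 vs reported 171.8 → residual 0.0 km
  PKD: calculated 218.5 vs reported 193.0 → residual 25.5 km
  JRSC: calculated 112.6 vs reported 112.6 → residual 0.0 km
HLID, LON, JRSC are mutually consistent (residuals ≈ 0); PKD is off by 25.5 km.

PKD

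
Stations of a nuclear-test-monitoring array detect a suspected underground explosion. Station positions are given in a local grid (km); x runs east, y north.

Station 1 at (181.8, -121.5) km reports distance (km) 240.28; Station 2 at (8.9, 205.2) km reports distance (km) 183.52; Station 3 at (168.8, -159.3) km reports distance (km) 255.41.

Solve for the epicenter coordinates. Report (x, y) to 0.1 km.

Circle about each station: (x − 181.8)² + (y + 121.5)² = 240.28²; (x − 8.9)² + (y − 205.2)² = 183.52²; (x − 168.8)² + (y + 159.3)² = 255.41².
Subtracting the Station 1 equation from the Station 2 and Station 3 equations removes the quadratic terms:
-345.8 x + 653.4 y = 18427.65
-26.0 x − 75.6 y = -1443.35
Solving the 2×2 system: x ≈ -10.4, y ≈ 22.7 km.

x ≈ -10.4 km, y ≈ 22.7 km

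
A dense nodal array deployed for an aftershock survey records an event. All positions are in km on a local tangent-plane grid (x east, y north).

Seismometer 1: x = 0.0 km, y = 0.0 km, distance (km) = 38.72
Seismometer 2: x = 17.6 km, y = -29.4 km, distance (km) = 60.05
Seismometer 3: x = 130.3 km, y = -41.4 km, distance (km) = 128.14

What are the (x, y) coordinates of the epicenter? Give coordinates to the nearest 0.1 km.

(24.1, 30.3)

Circle about each station: x² + y² = 38.72²; (x − 17.6)² + (y + 29.4)² = 60.05²; (x − 130.3)² + (y + 41.4)² = 128.14².
Subtracting the Seismometer 1 equation from the Seismometer 2 and Seismometer 3 equations removes the quadratic terms:
35.2 x − 58.8 y = -932.64
260.6 x − 82.8 y = 3771.43
Solving the 2×2 system: x ≈ 24.1, y ≈ 30.3 km.
Check against Seismometer 1 (with the unrounded x, y): √(x²+y²) = 38.70 ≈ 38.72 km. ✓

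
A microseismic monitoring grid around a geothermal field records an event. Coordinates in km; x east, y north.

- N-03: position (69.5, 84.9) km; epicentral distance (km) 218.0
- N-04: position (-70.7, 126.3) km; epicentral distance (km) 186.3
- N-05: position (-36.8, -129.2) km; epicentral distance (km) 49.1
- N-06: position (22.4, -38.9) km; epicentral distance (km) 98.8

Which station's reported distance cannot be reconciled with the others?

Solve using three stations at a time. Using N-03, N-05, N-06 (subtract circle equations pairwise → linear system) gives (x, y) ≈ (-63.4, -87.9).
Distances from that point to each station vs reported:
  N-03: calculated 218.0 vs reported 218.0 → residual 0.0 km
  N-04: calculated 214.3 vs reported 186.3 → residual 28.0 km
  N-05: calculated 49.1 vs reported 49.1 → residual 0.0 km
  N-06: calculated 98.8 vs reported 98.8 → residual 0.0 km
N-03, N-05, N-06 are mutually consistent (residuals ≈ 0); N-04 is off by 28.0 km.

N-04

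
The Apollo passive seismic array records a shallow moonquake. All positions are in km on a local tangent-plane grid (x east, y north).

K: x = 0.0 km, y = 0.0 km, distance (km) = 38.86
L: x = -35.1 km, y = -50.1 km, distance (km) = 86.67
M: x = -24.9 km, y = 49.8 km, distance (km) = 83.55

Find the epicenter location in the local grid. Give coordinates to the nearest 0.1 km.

(38.6, -4.5)

Circle about each station: x² + y² = 38.86²; (x + 35.1)² + (y + 50.1)² = 86.67²; (x + 24.9)² + (y − 49.8)² = 83.55².
Subtracting the K equation from the L and M equations removes the quadratic terms:
-70.2 x − 100.2 y = -2259.57
-49.8 x + 99.6 y = -2370.45
Solving the 2×2 system: x ≈ 38.6, y ≈ -4.5 km.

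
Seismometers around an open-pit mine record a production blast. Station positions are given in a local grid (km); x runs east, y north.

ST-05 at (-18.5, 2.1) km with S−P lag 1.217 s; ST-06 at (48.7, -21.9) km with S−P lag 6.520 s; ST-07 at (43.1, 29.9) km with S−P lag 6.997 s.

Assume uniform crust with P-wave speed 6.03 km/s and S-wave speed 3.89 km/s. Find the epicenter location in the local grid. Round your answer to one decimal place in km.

Distance from S−P lag: d = Δt · v_P v_S / (v_P − v_S) = Δt · (6.03·3.89)/(6.03−3.89) ≈ 10.9611·Δt.
So d_ST-05 = 13.34, d_ST-06 = 71.47, d_ST-07 = 76.69 km.
Circle about each station: (x + 18.5)² + (y − 2.1)² = 13.34²; (x − 48.7)² + (y + 21.9)² = 71.47²; (x − 43.1)² + (y − 29.9)² = 76.69².
Subtracting the ST-05 equation from the ST-06 and ST-07 equations removes the quadratic terms:
134.4 x − 48.0 y = -2425.37
123.2 x + 55.6 y = -3298.44
Solving the 2×2 system: x ≈ -21.9, y ≈ -10.8 km.
Check against ST-05 (with the unrounded x, y): √((x + 18.5)²+(y − 2.1)²) = 13.34 ≈ 13.34 km. ✓

x ≈ -21.9 km, y ≈ -10.8 km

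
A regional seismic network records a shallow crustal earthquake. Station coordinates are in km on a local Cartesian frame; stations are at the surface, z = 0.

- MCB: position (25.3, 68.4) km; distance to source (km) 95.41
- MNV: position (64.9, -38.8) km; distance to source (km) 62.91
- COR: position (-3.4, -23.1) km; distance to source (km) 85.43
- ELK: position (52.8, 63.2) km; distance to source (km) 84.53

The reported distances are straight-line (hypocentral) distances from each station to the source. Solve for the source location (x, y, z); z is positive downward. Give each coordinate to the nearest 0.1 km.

Each station gives a sphere (x−x_i)² + (y−y_i)² + z² = d_i² (stations at z=0).
Subtracting the MCB sphere from MNV and COR: z² cancels, leaving linear equations in x and y:
79.2 x − 214.4 y = 5544.20
-57.4 x − 183.0 y = -2968.70
Solving: x ≈ 61.607, y ≈ -3.101 km (keep extra digits for the depth step; rounded: 61.6, -3.1).
Then from the MCB sphere: z² = 95.41² − (x − 25.3)² − (y − 68.4)² with x = 61.607, y = -3.101, so z ≈ 51.696 ≈ 51.7 km.

(61.6, -3.1, 51.7)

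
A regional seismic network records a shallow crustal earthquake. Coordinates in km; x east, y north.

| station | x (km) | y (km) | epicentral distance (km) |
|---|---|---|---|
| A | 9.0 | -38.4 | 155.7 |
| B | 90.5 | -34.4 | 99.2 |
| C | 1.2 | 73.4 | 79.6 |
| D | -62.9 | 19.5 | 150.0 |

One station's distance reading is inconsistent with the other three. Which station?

Solve using three stations at a time. Using B, C, D (subtract circle equations pairwise → linear system) gives (x, y) ≈ (80.3, 64.3).
Distances from that point to each station vs reported:
  A: calculated 125.0 vs reported 155.7 → residual 30.7 km
  B: calculated 99.2 vs reported 99.2 → residual 0.0 km
  C: calculated 79.6 vs reported 79.6 → residual 0.0 km
  D: calculated 150.0 vs reported 150.0 → residual 0.0 km
B, C, D are mutually consistent (residuals ≈ 0); A is off by 30.7 km.

A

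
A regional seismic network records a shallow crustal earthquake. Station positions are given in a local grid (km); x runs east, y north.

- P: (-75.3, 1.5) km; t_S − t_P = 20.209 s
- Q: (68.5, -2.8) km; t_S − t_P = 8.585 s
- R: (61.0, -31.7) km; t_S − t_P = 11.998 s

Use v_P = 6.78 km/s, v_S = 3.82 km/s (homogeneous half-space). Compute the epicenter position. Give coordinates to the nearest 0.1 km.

87.8 km east, 69.8 km north

Distance from S−P lag: d = Δt · v_P v_S / (v_P − v_S) = Δt · (6.78·3.82)/(6.78−3.82) ≈ 8.7499·Δt.
So d_P = 176.83, d_Q = 75.12, d_R = 104.98 km.
Circle about each station: (x + 75.3)² + (y − 1.5)² = 176.83²; (x − 68.5)² + (y + 2.8)² = 75.12²; (x − 61.0)² + (y + 31.7)² = 104.98².
Subtracting the P equation from the Q and R equations removes the quadratic terms:
287.6 x − 8.6 y = 24653.58
272.6 x − 66.4 y = 19301.60
Solving the 2×2 system: x ≈ 87.8, y ≈ 69.8 km.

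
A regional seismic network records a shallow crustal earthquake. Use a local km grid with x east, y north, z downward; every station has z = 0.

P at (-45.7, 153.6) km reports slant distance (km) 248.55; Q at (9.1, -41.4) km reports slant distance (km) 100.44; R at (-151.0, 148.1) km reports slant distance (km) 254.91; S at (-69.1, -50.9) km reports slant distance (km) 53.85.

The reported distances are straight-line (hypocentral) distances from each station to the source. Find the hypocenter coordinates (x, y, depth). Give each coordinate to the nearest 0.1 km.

Each station gives a sphere (x−x_i)² + (y−y_i)² + z² = d_i² (stations at z=0).
Subtracting the P sphere from Q and R: z² cancels, leaving linear equations in x and y:
109.6 x − 390.0 y = 27804.23
-210.6 x − 11.0 y = 15851.15
Solving: x ≈ -70.508, y ≈ -91.107 km (keep extra digits for the depth step; rounded: -70.5, -91.1).
Then from the P sphere: z² = 248.55² − (x + 45.7)² − (y − 153.6)² with x = -70.508, y = -91.107, so z ≈ 35.779 ≈ 35.8 km.

x ≈ -70.5 km, y ≈ -91.1 km, depth ≈ 35.8 km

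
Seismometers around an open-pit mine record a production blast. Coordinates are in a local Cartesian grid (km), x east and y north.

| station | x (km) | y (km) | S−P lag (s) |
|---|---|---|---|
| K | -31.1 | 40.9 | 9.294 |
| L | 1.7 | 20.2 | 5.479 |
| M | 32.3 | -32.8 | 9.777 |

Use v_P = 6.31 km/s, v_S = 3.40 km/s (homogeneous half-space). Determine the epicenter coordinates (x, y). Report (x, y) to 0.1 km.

Distance from S−P lag: d = Δt · v_P v_S / (v_P − v_S) = Δt · (6.31·3.40)/(6.31−3.40) ≈ 7.3725·Δt.
So d_K = 68.52, d_L = 40.39, d_M = 72.08 km.
Circle about each station: (x + 31.1)² + (y − 40.9)² = 68.52²; (x − 1.7)² + (y − 20.2)² = 40.39²; (x − 32.3)² + (y + 32.8)² = 72.08².
Subtracting the K equation from the L and M equations removes the quadratic terms:
65.6 x − 41.4 y = 834.55
126.8 x − 147.4 y = -1021.43
Solving the 2×2 system: x ≈ 37.4, y ≈ 39.1 km.

x ≈ 37.4 km, y ≈ 39.1 km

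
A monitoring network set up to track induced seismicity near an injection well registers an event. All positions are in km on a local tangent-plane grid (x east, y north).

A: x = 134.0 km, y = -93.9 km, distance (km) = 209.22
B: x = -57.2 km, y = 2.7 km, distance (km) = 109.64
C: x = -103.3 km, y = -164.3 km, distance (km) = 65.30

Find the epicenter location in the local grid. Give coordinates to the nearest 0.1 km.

-74.9 km east, -105.5 km north

Circle about each station: (x − 134.0)² + (y + 93.9)² = 209.22²; (x + 57.2)² + (y − 2.7)² = 109.64²; (x + 103.3)² + (y + 164.3)² = 65.30².
Subtracting the A equation from the B and C equations removes the quadratic terms:
-382.4 x + 193.2 y = 8258.00
-474.6 x − 140.8 y = 50401.09
Solving the 2×2 system: x ≈ -74.9, y ≈ -105.5 km.
Check against A (with the unrounded x, y): √((x − 134.0)²+(y + 93.9)²) = 209.22 ≈ 209.22 km. ✓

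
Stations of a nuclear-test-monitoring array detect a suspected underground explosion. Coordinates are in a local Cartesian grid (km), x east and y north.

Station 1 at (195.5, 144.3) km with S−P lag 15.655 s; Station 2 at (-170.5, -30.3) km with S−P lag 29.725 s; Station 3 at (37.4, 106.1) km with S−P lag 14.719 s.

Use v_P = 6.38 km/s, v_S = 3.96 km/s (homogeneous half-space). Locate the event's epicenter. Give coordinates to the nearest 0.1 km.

Distance from S−P lag: d = Δt · v_P v_S / (v_P − v_S) = Δt · (6.38·3.96)/(6.38−3.96) ≈ 10.4400·Δt.
So d_Station 1 = 163.44, d_Station 2 = 310.33, d_Station 3 = 153.67 km.
Circle about each station: (x − 195.5)² + (y − 144.3)² = 163.44²; (x + 170.5)² + (y + 30.3)² = 310.33²; (x − 37.4)² + (y − 106.1)² = 153.67².
Subtracting pairs of circle equations eliminates x²+y² and gives linear equations (the radical axes):
-732.0 x − 349.2 y = -98646.48
-316.2 x − 76.4 y = -43288.61
Solving the 2×2 system: x ≈ 139.1, y ≈ -9.1 km.

139.1 km east, -9.1 km north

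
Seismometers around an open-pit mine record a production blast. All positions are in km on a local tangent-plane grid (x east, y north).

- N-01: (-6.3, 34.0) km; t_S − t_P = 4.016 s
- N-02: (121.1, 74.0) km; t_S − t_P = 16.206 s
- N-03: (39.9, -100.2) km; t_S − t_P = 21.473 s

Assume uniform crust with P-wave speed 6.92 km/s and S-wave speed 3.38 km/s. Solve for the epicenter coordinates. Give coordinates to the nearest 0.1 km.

(19.5, 40.2)

Distance from S−P lag: d = Δt · v_P v_S / (v_P − v_S) = Δt · (6.92·3.38)/(6.92−3.38) ≈ 6.6072·Δt.
So d_N-01 = 26.53, d_N-02 = 107.08, d_N-03 = 141.88 km.
Circle about each station: (x + 6.3)² + (y − 34.0)² = 26.53²; (x − 121.1)² + (y − 74.0)² = 107.08²; (x − 39.9)² + (y + 100.2)² = 141.88².
Subtracting pairs of circle equations eliminates x²+y² and gives linear equations (the radical axes):
254.8 x + 80.0 y = 8183.23
92.4 x − 268.4 y = -8989.73
Solving the 2×2 system: x ≈ 19.5, y ≈ 40.2 km.
Check against N-01 (with the unrounded x, y): √((x + 6.3)²+(y − 34.0)²) = 26.53 ≈ 26.53 km. ✓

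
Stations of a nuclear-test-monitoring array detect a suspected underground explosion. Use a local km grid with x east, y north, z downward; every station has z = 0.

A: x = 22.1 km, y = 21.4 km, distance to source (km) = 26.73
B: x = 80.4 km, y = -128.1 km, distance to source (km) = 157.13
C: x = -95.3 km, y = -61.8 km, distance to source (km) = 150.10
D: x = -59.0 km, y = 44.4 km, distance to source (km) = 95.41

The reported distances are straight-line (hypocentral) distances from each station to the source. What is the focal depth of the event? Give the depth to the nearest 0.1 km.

Each station gives a sphere (x−x_i)² + (y−y_i)² + z² = d_i² (stations at z=0).
Subtracting the A sphere from B and C: z² cancels, leaving linear equations in x and y:
116.6 x − 299.0 y = -2047.94
-234.8 x − 166.4 y = -9860.56
Solving: x ≈ 29.099, y ≈ 18.197 km (keep extra digits for the depth step; rounded: 29.1, 18.2).
Then from the A sphere: z² = 26.73² − (x − 22.1)² − (y − 21.4)² with x = 29.099, y = 18.197, so z ≈ 25.598 ≈ 25.6 km.
Check against D (with the unrounded solution): distance 95.41 ≈ 95.41 km. ✓

z ≈ 25.6 km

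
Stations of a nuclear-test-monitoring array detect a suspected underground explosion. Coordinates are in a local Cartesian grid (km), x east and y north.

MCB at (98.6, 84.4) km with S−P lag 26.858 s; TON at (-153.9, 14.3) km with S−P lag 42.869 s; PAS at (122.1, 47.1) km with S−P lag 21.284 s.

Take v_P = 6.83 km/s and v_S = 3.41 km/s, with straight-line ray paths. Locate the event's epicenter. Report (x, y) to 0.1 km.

(115.7, -97.7)

Distance from S−P lag: d = Δt · v_P v_S / (v_P − v_S) = Δt · (6.83·3.41)/(6.83−3.41) ≈ 6.8100·Δt.
So d_MCB = 182.90, d_TON = 291.94, d_PAS = 144.94 km.
Circle about each station: (x − 98.6)² + (y − 84.4)² = 182.90²; (x + 153.9)² + (y − 14.3)² = 291.94²; (x − 122.1)² + (y − 47.1)² = 144.94².
Subtracting pairs of circle equations eliminates x²+y² and gives linear equations (the radical axes):
-505.0 x − 140.2 y = -44732.17
47.0 x − 74.6 y = 12726.31
Solving the 2×2 system: x ≈ 115.7, y ≈ -97.7 km.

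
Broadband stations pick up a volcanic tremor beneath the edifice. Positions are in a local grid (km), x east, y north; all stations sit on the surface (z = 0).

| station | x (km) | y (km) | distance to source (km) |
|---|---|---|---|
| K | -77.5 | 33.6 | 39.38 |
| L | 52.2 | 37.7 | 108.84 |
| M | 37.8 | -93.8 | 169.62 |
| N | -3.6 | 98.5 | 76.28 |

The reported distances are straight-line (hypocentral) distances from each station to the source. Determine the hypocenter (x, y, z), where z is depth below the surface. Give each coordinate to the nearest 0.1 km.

x ≈ -52.7 km, y ≈ 47.0 km, depth ≈ 27.5 km

Each station gives a sphere (x−x_i)² + (y−y_i)² + z² = d_i² (stations at z=0).
Subtracting the K sphere from L and M: z² cancels, leaving linear equations in x and y:
259.4 x + 8.2 y = -13284.44
230.6 x − 254.8 y = -24128.09
Solving: x ≈ -52.698, y ≈ 47.001 km (keep extra digits for the depth step; rounded: -52.7, 47.0).
Then from the K sphere: z² = 39.38² − (x + 77.5)² − (y − 33.6)² with x = -52.698, y = 47.001, so z ≈ 27.497 ≈ 27.5 km.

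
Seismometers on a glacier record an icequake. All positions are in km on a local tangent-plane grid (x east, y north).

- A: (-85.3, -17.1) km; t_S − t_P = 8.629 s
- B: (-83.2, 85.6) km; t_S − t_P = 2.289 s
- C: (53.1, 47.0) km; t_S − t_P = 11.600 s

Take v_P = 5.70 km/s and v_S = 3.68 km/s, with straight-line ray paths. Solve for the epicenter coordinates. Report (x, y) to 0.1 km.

-65.1 km east, 70.2 km north

Distance from S−P lag: d = Δt · v_P v_S / (v_P − v_S) = Δt · (5.70·3.68)/(5.70−3.68) ≈ 10.3842·Δt.
So d_A = 89.60, d_B = 23.77, d_C = 120.46 km.
Circle about each station: (x + 85.3)² + (y + 17.1)² = 89.60²; (x + 83.2)² + (y − 85.6)² = 23.77²; (x − 53.1)² + (y − 47.0)² = 120.46².
Subtracting pairs of circle equations eliminates x²+y² and gives linear equations (the radical axes):
4.2 x + 205.4 y = 14144.25
276.8 x + 128.2 y = -9022.34
Solving the 2×2 system: x ≈ -65.1, y ≈ 70.2 km.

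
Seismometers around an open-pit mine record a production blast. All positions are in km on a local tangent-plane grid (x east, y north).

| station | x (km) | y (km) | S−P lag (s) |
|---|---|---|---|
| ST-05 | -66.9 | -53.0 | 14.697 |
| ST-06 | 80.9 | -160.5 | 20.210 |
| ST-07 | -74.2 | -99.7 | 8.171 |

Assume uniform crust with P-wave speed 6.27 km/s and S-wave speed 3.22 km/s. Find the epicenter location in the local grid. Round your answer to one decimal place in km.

Distance from S−P lag: d = Δt · v_P v_S / (v_P − v_S) = Δt · (6.27·3.22)/(6.27−3.22) ≈ 6.6195·Δt.
So d_ST-05 = 97.29, d_ST-06 = 133.78, d_ST-07 = 54.09 km.
Circle about each station: (x + 66.9)² + (y + 53.0)² = 97.29²; (x − 80.9)² + (y + 160.5)² = 133.78²; (x + 74.2)² + (y + 99.7)² = 54.09².
Subtracting the ST-05 equation from the ST-06 and ST-07 equations removes the quadratic terms:
295.6 x − 215.0 y = 16588.71
-14.6 x − 93.4 y = 14700.74
Solving the 2×2 system: x ≈ -52.4, y ≈ -149.2 km.

x ≈ -52.4 km, y ≈ -149.2 km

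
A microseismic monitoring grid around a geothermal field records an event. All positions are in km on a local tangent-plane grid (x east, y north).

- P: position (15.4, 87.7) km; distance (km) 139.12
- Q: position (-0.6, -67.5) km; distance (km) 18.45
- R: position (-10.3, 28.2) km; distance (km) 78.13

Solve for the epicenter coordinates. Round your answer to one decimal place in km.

-5.8 km east, -49.8 km north

Circle about each station: (x − 15.4)² + (y − 87.7)² = 139.12²; (x + 0.6)² + (y + 67.5)² = 18.45²; (x + 10.3)² + (y − 28.2)² = 78.13².
Subtracting the P equation from the Q and R equations removes the quadratic terms:
-32.0 x − 310.4 y = 15642.13
-51.4 x − 119.0 y = 6222.96
Solving the 2×2 system: x ≈ -5.8, y ≈ -49.8 km.
Check against P (with the unrounded x, y): √((x − 15.4)²+(y − 87.7)²) = 139.12 ≈ 139.12 km. ✓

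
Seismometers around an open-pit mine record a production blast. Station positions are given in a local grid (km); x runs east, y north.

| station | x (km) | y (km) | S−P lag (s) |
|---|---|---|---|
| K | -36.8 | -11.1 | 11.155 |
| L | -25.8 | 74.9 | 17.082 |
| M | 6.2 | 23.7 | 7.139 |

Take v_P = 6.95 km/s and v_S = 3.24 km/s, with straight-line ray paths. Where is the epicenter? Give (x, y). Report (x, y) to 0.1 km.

Distance from S−P lag: d = Δt · v_P v_S / (v_P − v_S) = Δt · (6.95·3.24)/(6.95−3.24) ≈ 6.0695·Δt.
So d_K = 67.71, d_L = 103.68, d_M = 43.33 km.
Circle about each station: (x + 36.8)² + (y + 11.1)² = 67.71²; (x + 25.8)² + (y − 74.9)² = 103.68²; (x − 6.2)² + (y − 23.7)² = 43.33².
Subtracting the K equation from the L and M equations removes the quadratic terms:
22.0 x + 172.0 y = -1366.70
86.0 x + 69.6 y = 1829.84
Solving the 2×2 system: x ≈ 30.9, y ≈ -11.9 km.
Check against K (with the unrounded x, y): √((x + 36.8)²+(y + 11.1)²) = 67.71 ≈ 67.71 km. ✓

x ≈ 30.9 km, y ≈ -11.9 km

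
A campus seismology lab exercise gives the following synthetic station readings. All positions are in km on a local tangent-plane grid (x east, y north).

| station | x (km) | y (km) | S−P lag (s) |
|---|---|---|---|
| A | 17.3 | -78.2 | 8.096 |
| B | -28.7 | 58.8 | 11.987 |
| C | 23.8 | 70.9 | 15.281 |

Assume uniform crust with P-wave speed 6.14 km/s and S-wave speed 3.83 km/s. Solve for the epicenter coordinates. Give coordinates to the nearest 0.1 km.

(-62.7, -58.4)

Distance from S−P lag: d = Δt · v_P v_S / (v_P − v_S) = Δt · (6.14·3.83)/(6.14−3.83) ≈ 10.1802·Δt.
So d_A = 82.42, d_B = 122.03, d_C = 155.56 km.
Circle about each station: (x − 17.3)² + (y + 78.2)² = 82.42²; (x + 28.7)² + (y − 58.8)² = 122.03²; (x − 23.8)² + (y − 70.9)² = 155.56².
Subtracting the A equation from the B and C equations removes the quadratic terms:
-92.0 x + 274.0 y = -10231.66
13.0 x + 298.2 y = -18227.14
Solving the 2×2 system: x ≈ -62.7, y ≈ -58.4 km.
Check against A (with the unrounded x, y): √((x − 17.3)²+(y + 78.2)²) = 82.41 ≈ 82.42 km. ✓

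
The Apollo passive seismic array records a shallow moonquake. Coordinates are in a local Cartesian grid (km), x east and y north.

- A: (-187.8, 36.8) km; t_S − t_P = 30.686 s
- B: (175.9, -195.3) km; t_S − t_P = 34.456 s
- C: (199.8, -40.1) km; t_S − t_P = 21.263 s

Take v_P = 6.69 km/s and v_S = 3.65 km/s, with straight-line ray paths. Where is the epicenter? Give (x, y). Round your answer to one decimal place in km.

58.0 km east, 55.1 km north

Distance from S−P lag: d = Δt · v_P v_S / (v_P − v_S) = Δt · (6.69·3.65)/(6.69−3.65) ≈ 8.0324·Δt.
So d_A = 246.48, d_B = 276.76, d_C = 170.79 km.
Circle about each station: (x + 187.8)² + (y − 36.8)² = 246.48²; (x − 175.9)² + (y + 195.3)² = 276.76²; (x − 199.8)² + (y + 40.1)² = 170.79².
Subtracting the A equation from the B and C equations removes the quadratic terms:
727.4 x − 464.2 y = 16616.11
775.2 x − 153.8 y = 36488.14
Solving the 2×2 system: x ≈ 58.0, y ≈ 55.1 km.
Check against A (with the unrounded x, y): √((x + 187.8)²+(y − 36.8)²) = 246.48 ≈ 246.48 km. ✓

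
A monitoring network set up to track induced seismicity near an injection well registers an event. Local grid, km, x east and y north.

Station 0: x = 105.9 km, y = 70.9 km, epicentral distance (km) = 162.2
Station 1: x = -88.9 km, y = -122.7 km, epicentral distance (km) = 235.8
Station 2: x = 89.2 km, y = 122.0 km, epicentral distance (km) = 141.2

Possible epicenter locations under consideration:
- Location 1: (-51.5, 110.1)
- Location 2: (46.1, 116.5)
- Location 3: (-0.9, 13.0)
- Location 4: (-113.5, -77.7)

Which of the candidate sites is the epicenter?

For each candidate, compare |candidate − station| to the reported distance:
Location 1: residuals Station 0 0.0, Station 1 0.0, Station 2 0.0 → max 0.0 km
Location 2: residuals Station 0 87.0, Station 1 38.9, Station 2 97.8 → max 97.8 km
Location 3: residuals Station 0 40.7, Station 1 74.1, Station 2 0.2 → max 74.1 km
Location 4: residuals Station 0 102.8, Station 1 184.5, Station 2 143.3 → max 184.5 km
Only Location 1 has all residuals ≈ 0.

Location 1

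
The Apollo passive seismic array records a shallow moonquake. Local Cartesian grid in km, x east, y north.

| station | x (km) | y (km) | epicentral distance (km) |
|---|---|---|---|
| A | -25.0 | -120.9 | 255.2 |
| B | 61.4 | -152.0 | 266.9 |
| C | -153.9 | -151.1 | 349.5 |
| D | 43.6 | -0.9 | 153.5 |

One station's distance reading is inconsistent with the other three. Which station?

Solve using three stations at a time. Using A, B, C (subtract circle equations pairwise → linear system) gives (x, y) ≈ (73.1, 114.3).
Distances from that point to each station vs reported:
  A: calculated 254.8 vs reported 255.2 → residual 0.4 km
  B: calculated 266.5 vs reported 266.9 → residual 0.4 km
  C: calculated 349.2 vs reported 349.5 → residual 0.3 km
  D: calculated 118.9 vs reported 153.5 → residual 34.6 km
A, B, C are mutually consistent (residuals ≈ 0); D is off by 34.6 km.

D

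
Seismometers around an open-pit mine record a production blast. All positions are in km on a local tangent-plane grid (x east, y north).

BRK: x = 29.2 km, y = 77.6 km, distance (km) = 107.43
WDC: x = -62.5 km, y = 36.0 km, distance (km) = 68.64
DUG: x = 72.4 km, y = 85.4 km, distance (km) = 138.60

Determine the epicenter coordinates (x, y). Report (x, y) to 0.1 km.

-20.0 km east, -17.9 km north

Circle about each station: (x − 29.2)² + (y − 77.6)² = 107.43²; (x + 62.5)² + (y − 36.0)² = 68.64²; (x − 72.4)² + (y − 85.4)² = 138.60².
Subtracting pairs of circle equations eliminates x²+y² and gives linear equations (the radical axes):
-183.4 x − 83.2 y = 5157.61
86.4 x + 15.6 y = -2008.24
Solving the 2×2 system: x ≈ -20.0, y ≈ -17.9 km.
Check against BRK (with the unrounded x, y): √((x − 29.2)²+(y − 77.6)²) = 107.41 ≈ 107.43 km. ✓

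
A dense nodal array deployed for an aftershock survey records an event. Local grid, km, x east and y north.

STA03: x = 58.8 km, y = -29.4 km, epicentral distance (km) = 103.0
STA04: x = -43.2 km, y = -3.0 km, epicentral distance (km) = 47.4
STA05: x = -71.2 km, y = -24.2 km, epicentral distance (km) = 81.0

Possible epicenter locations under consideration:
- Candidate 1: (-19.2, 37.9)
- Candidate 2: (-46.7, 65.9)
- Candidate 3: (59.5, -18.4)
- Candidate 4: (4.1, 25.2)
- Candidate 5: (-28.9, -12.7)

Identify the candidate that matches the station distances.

Candidate 1

For each candidate, compare |candidate − station| to the reported distance:
Candidate 1: residuals STA03 0.0, STA04 0.0, STA05 0.0 → max 0.0 km
Candidate 2: residuals STA03 39.2, STA04 21.6, STA05 12.4 → max 39.2 km
Candidate 3: residuals STA03 92.0, STA04 56.4, STA05 49.8 → max 92.0 km
Candidate 4: residuals STA03 25.7, STA04 7.7, STA05 9.1 → max 25.7 km
Candidate 5: residuals STA03 13.7, STA04 30.1, STA05 37.2 → max 37.2 km
Only Candidate 1 has all residuals ≈ 0.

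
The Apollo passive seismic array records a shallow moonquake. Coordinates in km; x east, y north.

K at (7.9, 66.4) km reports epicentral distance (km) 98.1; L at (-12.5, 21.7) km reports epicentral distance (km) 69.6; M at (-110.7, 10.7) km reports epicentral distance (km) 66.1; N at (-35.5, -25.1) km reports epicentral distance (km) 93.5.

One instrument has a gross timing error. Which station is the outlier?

K

Solve using three stations at a time. Using L, M, N (subtract circle equations pairwise → linear system) gives (x, y) ≈ (-69.2, 62.1).
Distances from that point to each station vs reported:
  K: calculated 77.2 vs reported 98.1 → residual 20.9 km
  L: calculated 69.6 vs reported 69.6 → residual 0.0 km
  M: calculated 66.1 vs reported 66.1 → residual 0.0 km
  N: calculated 93.5 vs reported 93.5 → residual 0.0 km
L, M, N are mutually consistent (residuals ≈ 0); K is off by 20.9 km.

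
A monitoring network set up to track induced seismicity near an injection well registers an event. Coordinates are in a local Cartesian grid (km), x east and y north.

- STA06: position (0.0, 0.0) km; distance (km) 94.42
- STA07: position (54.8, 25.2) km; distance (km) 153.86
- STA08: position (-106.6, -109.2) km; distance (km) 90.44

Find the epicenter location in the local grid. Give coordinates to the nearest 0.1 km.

Circle about each station: x² + y² = 94.42²; (x − 54.8)² + (y − 25.2)² = 153.86²; (x + 106.6)² + (y + 109.2)² = 90.44².
Subtracting pairs of circle equations eliminates x²+y² and gives linear equations (the radical axes):
109.6 x + 50.4 y = -11119.68
-213.2 x − 218.4 y = 24023.94
Solving the 2×2 system: x ≈ -92.3, y ≈ -19.9 km.

(-92.3, -19.9)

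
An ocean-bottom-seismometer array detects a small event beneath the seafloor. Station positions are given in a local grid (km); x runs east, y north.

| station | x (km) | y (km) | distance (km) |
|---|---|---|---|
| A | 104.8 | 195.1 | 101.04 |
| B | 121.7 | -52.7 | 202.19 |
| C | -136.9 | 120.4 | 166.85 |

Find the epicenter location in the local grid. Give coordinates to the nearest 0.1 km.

x ≈ 29.8 km, y ≈ 127.4 km

Circle about each station: (x − 104.8)² + (y − 195.1)² = 101.04²; (x − 121.7)² + (y + 52.7)² = 202.19²; (x + 136.9)² + (y − 120.4)² = 166.85².
Subtracting the A equation from the B and C equations removes the quadratic terms:
33.8 x − 495.6 y = -62130.58
-483.4 x − 149.4 y = -33439.12
Solving the 2×2 system: x ≈ 29.8, y ≈ 127.4 km.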